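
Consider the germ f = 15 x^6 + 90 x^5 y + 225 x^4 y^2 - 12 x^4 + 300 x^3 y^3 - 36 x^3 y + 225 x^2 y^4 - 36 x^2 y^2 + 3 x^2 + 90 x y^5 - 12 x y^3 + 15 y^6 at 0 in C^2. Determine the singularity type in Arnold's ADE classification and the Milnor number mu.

Type A_{5}, Milnor number mu = 5.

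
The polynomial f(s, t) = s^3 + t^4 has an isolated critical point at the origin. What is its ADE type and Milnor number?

The Hessian of f at 0 is [[0, 0], [0, 0]] with rank 0, so corank 2. A Groebner basis of the Jacobian ideal J(f) in C{s,t} is {t^3, s^2}; counting standard monomials gives mu = 6. Corank 2; j^3 = s^3 is a perfect cube, so E-series; the 4-jet and mu = 6 give E_6.

Type E6, Milnor number mu = 6.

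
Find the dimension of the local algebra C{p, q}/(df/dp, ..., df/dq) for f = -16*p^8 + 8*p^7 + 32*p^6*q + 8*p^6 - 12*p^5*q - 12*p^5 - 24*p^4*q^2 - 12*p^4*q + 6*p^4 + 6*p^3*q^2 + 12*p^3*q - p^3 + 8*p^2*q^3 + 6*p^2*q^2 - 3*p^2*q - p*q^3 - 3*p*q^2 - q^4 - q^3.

7

The Hessian of f at 0 has rank 0. Corank 2; j^3 = -(p + q)^3 is a perfect cube, so E-series; the 4-jet and mu = 7 give E_7.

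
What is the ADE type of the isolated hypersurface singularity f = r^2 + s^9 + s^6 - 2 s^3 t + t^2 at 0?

A8

The Hessian of f at 0 is [[0, 0, 0], [0, 2, 0], [0, 0, 2]] with rank 2, so corank 1. A Groebner basis of the Jacobian ideal J(f) in C{s,t,r} is {s^2*t^2, s^3 - t, t^3, r}; counting standard monomials gives mu = 8. Corank 1: A-series; mu = 8 gives A_8.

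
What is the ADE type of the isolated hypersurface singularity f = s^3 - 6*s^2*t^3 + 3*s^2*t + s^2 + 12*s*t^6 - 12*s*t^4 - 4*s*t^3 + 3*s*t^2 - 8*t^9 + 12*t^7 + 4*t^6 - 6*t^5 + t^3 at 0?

A_{2}

The Hessian of f at 0 is [[2, 0], [0, 0]] with rank 1, so corank 1. A Groebner basis of the Jacobian ideal J(f) in C{s,t} is {t^2, s}; counting standard monomials gives mu = 2. Corank 1: A-series; mu = 2 gives A_2.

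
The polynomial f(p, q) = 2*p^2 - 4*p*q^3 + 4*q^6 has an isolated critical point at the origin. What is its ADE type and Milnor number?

Type A_5, Milnor number mu = 5.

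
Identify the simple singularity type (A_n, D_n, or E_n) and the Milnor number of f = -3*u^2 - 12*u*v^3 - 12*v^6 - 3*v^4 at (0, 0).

Type A_3, Milnor number mu = 3.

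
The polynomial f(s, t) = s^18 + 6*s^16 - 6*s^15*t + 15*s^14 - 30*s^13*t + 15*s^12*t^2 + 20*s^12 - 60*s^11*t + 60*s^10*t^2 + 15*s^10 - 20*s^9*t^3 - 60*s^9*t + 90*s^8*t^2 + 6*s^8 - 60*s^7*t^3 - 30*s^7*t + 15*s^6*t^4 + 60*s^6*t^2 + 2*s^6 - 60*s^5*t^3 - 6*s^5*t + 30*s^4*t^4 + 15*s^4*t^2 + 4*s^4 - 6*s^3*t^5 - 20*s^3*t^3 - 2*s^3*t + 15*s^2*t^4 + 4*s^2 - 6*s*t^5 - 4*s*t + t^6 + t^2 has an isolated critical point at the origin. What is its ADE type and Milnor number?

The Hessian of f at 0 is [[8, -4], [-4, 2]] with rank 1, so corank 1. A Groebner basis of the Jacobian ideal J(f) in C{s,t} is {s*t^2 + 8*s - 4*t, 16*s + t^3 - 8*t, s^2 - s*t + t^2/4}; counting standard monomials gives mu = 5. Corank 1: A-series; mu = 5 gives A_5.

Type A_{5}, Milnor number mu = 5.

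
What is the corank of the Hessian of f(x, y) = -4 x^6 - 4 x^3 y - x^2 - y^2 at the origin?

The Hessian at 0 is [[-2, 0], [0, -2]] of rank 2; hence corank 0.

0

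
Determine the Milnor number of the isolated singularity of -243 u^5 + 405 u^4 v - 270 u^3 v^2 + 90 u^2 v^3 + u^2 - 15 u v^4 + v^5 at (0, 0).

The Hessian of f at 0 is [[2, 0], [0, 0]] with rank 1, so corank 1. A Groebner basis of the Jacobian ideal J(f) in C{u,v} is {v^4, u}; counting standard monomials gives mu = 4. Corank 1: A-series; mu = 4 gives A_4.

4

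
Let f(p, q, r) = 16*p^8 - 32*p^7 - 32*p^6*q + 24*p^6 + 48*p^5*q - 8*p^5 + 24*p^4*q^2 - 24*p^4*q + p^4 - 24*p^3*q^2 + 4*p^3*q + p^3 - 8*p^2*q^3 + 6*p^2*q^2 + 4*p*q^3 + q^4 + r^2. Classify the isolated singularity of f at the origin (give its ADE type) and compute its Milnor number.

Type E6, Milnor number mu = 6.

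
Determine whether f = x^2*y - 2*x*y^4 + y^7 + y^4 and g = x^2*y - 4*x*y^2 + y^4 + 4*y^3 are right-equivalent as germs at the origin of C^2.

The Hessian of f at 0 is [[0, 0], [0, 0]] with rank 0, so corank 2. A Groebner basis of the Jacobian ideal J(f) in C{x,y} is {x^3, x^2/4 + y^3, x*y}; counting standard monomials gives mu = 5. Corank 2; j^3 = x^2*y has shape L^2 M (L != M), so D-series; mu = 5 gives D_5. The Hessian of g at 0 is [[0, 0], [0, 0]] with rank 0, so corank 2. A Groebner basis of the Jacobian ideal J(g) in C{x,y} is {x^3 + 2*x^2 - 8*y^2, x^2/4 + y^3 - y^2, x*y - 2*y^2}; counting standard monomials gives mu = 5. Corank 2; j^3 = y*(x - 2*y)^2 has shape L^2 M (L != M), so D-series; mu = 5 gives D_5. Both have type D_5, hence right-equivalent.

Yes.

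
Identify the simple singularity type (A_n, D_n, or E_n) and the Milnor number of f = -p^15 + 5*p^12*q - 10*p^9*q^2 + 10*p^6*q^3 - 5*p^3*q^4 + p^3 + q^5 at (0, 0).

Type E_8, Milnor number mu = 8.

The Hessian of f at 0 has rank 0. Corank 2; j^3 = p^3 is a perfect cube, so E-series; the 5-jet and mu = 8 give E_8.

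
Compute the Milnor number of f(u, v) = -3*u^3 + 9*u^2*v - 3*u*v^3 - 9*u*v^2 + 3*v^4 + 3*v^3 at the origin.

7

The Hessian of f at 0 is [[0, 0], [0, 0]] with rank 0, so corank 2. A Groebner basis of the Jacobian ideal J(f) in C{u,v} is {u^3 - 3*u^2*v - 6*u^2 + 12*u*v - 6*v^2, 3*u^2 + u*v^2 - 6*u*v + 3*v^2, 3*u^2 - 6*u*v + v^3 + 3*v^2}; counting standard monomials gives mu = 7. Corank 2; j^3 = -3*(u - v)^3 is a perfect cube, so E-series; the 4-jet and mu = 7 give E_7.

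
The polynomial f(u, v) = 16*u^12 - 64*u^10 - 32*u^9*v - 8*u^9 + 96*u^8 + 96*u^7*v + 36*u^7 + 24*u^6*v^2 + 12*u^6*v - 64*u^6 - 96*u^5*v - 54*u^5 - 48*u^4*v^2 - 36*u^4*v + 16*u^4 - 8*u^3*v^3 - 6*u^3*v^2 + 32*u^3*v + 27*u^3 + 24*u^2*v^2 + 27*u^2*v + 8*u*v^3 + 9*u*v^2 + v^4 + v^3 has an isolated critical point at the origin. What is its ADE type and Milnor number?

Type E6, Milnor number mu = 6.

The Hessian of f at 0 is [[0, 0], [0, 0]] with rank 0, so corank 2. A Groebner basis of the Jacobian ideal J(f) in C{u,v} is {v^4, u*v^2 + 7*v^3/18, u^2 + 2*u*v/3 + v^2/9}; counting standard monomials gives mu = 6. Corank 2; j^3 = (3*u + v)^3 is a perfect cube, so E-series; the 4-jet and mu = 6 give E_6.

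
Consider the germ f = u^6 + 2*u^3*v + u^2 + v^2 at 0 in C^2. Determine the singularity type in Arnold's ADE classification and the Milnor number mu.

Type A_1, Milnor number mu = 1.

The Hessian of f at 0 is [[2, 0], [0, 2]] with rank 2, so corank 0. A Groebner basis of the Jacobian ideal J(f) in C{u,v} is {u, v}; counting standard monomials gives mu = 1. Corank 0: nondegenerate Morse point, so A_1.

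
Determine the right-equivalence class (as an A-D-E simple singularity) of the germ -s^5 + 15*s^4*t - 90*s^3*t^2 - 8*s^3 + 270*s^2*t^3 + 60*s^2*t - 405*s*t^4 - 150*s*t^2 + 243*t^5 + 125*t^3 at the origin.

E_8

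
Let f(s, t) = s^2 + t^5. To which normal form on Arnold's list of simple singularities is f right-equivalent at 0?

A4

The Hessian of f at 0 has rank 1. Corank 1: A-series; mu = 4 gives A_4.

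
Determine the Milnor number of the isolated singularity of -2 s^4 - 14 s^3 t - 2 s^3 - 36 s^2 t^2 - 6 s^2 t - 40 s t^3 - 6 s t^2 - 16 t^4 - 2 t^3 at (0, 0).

The Hessian of f at 0 has rank 0. Corank 2; j^3 = -2*(s + t)^3 is a perfect cube, so E-series; the 4-jet and mu = 7 give E_7.

7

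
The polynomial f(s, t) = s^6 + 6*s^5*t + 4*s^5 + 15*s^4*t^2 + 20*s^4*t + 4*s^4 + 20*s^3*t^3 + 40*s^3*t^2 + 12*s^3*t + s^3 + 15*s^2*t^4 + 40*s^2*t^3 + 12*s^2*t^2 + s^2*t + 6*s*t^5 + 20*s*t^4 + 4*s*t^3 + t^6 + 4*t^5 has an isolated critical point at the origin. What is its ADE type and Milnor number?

The Hessian of f at 0 has rank 0. Corank 2; j^3 = s^2*(s + t) has shape L^2 M (L != M), so D-series; mu = 7 gives D_7.

Type D_7, Milnor number mu = 7.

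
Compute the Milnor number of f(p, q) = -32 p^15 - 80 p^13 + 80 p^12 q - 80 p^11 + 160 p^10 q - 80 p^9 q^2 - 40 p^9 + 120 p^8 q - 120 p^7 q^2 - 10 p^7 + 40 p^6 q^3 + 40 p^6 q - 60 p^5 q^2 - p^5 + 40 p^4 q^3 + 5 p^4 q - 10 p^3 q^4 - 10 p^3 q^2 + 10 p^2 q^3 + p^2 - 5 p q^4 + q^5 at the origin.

4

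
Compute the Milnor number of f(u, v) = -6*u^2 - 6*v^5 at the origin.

The Hessian of f at 0 has rank 1. Corank 1: A-series; mu = 4 gives A_4.

4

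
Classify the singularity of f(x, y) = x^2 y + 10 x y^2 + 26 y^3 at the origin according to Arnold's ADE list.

D4

The Hessian of f at 0 has rank 0. Corank 2; j^3 = y*(x^2 + 10*x*y + 26*y^2) splits into three distinct lines over C (the quadratic factor has nonzero discriminant), so D_4.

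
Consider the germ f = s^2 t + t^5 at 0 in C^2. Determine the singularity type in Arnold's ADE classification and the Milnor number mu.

The Hessian of f at 0 has rank 0. Corank 2; j^3 = s^2*t has shape L^2 M (L != M), so D-series; mu = 6 gives D_6.

Type D_6, Milnor number mu = 6.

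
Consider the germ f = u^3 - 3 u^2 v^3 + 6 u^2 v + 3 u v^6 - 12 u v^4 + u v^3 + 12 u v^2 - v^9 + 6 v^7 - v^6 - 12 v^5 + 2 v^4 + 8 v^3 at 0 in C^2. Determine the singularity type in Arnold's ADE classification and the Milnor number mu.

Type E7, Milnor number mu = 7.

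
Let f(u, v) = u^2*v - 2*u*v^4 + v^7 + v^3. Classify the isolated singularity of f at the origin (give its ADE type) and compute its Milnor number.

The Hessian of f at 0 has rank 0. Corank 2; j^3 = v*(u^2 + v^2) splits into three distinct lines over C (the quadratic factor has nonzero discriminant), so D_4.

Type D_4, Milnor number mu = 4.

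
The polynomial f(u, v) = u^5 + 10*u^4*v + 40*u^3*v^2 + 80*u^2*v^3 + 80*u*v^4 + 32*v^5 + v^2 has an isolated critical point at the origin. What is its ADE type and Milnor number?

The Hessian of f at 0 has rank 1. Corank 1: A-series; mu = 4 gives A_4.

Type A_{4}, Milnor number mu = 4.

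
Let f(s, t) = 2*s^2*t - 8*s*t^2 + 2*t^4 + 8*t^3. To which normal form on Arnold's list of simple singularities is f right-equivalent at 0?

D_{5}

The Hessian of f at 0 is [[0, 0], [0, 0]] with rank 0, so corank 2. A Groebner basis of the Jacobian ideal J(f) in C{s,t} is {s^3 + 2*s^2 - 8*t^2, s^2/4 + t^3 - t^2, s*t - 2*t^2}; counting standard monomials gives mu = 5. Corank 2; j^3 = 2*t*(s - 2*t)^2 has shape L^2 M (L != M), so D-series; mu = 5 gives D_5.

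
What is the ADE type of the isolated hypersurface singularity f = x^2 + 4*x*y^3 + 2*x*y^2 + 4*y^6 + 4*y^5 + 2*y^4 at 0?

A_{3}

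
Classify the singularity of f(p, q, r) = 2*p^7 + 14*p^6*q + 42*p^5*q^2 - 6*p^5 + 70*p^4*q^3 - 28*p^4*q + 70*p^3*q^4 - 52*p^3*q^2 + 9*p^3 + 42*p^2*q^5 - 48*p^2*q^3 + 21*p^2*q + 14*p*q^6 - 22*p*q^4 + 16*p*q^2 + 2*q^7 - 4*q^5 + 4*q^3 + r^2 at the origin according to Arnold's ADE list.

The Hessian of f at 0 has rank 1. Corank 2; j^3 = (p + q)*(3*p + 2*q)^2 has shape L^2 M (L != M), so D-series; mu = 8 gives D_8.

D8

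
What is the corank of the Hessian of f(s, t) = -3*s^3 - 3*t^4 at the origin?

2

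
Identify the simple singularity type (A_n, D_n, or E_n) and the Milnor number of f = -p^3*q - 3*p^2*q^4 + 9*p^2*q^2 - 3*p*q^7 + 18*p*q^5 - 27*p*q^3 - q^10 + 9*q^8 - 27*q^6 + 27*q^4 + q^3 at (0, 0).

Type E_7, Milnor number mu = 7.

The Hessian of f at 0 has rank 0. Corank 2; j^3 = q^3 is a perfect cube, so E-series; the 4-jet and mu = 7 give E_7.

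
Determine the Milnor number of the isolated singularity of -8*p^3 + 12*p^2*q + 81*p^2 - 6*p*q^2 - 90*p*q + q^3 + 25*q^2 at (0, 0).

2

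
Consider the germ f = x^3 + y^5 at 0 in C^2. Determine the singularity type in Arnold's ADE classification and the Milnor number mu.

The Hessian of f at 0 is [[0, 0], [0, 0]] with rank 0, so corank 2. A Groebner basis of the Jacobian ideal J(f) in C{x,y} is {y^4, x^2}; counting standard monomials gives mu = 8. Corank 2; j^3 = x^3 is a perfect cube, so E-series; the 5-jet and mu = 8 give E_8.

Type E_{8}, Milnor number mu = 8.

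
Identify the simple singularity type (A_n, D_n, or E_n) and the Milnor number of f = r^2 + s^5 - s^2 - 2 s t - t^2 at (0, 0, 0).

Type A4, Milnor number mu = 4.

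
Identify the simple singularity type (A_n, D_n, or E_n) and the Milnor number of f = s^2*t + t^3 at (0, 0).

Type D_4, Milnor number mu = 4.

The Hessian of f at 0 is [[0, 0], [0, 0]] with rank 0, so corank 2. A Groebner basis of the Jacobian ideal J(f) in C{s,t} is {t^3, s^2 + 3*t^2, s*t}; counting standard monomials gives mu = 4. Corank 2; j^3 = t*(s^2 + t^2) splits into three distinct lines over C (the quadratic factor has nonzero discriminant), so D_4.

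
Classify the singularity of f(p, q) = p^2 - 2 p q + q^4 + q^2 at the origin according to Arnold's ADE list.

A_3

The Hessian of f at 0 has rank 1. Corank 1: A-series; mu = 3 gives A_3.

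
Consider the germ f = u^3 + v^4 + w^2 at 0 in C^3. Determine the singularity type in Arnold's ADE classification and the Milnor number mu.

The Hessian of f at 0 is [[0, 0, 0], [0, 0, 0], [0, 0, 2]] with rank 1, so corank 2. A Groebner basis of the Jacobian ideal J(f) in C{u,v,w} is {v^3, u^2, w}; counting standard monomials gives mu = 6. Corank 2; j^3 = u^3 is a perfect cube, so E-series; the 4-jet and mu = 6 give E_6.

Type E_6, Milnor number mu = 6.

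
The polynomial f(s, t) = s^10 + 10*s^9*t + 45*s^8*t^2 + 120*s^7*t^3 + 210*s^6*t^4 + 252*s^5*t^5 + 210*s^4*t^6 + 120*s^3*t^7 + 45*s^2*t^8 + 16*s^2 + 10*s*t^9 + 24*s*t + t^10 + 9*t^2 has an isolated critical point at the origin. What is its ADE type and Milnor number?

Type A_{9}, Milnor number mu = 9.

The Hessian of f at 0 is [[32, 24], [24, 18]] with rank 1, so corank 1. A Groebner basis of the Jacobian ideal J(f) in C{s,t} is {t^9, s + 3*t/4}; counting standard monomials gives mu = 9. Corank 1: A-series; mu = 9 gives A_9.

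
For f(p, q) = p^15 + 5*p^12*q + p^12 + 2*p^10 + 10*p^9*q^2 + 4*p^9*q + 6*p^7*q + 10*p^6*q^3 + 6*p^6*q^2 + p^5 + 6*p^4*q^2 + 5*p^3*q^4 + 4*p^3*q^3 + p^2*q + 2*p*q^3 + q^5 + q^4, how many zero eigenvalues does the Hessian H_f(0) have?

The Hessian at 0 is [[0, 0], [0, 0]] of rank 0; hence corank 2.

2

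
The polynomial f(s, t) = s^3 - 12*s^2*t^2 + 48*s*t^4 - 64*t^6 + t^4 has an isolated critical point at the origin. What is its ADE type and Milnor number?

The Hessian of f at 0 is [[0, 0], [0, 0]] with rank 0, so corank 2. A Groebner basis of the Jacobian ideal J(f) in C{s,t} is {s^3, s^2*t, -s^2/8 + s*t^2, t^3}; counting standard monomials gives mu = 6. Corank 2; j^3 = s^3 is a perfect cube, so E-series; the 4-jet and mu = 6 give E_6.

Type E_{6}, Milnor number mu = 6.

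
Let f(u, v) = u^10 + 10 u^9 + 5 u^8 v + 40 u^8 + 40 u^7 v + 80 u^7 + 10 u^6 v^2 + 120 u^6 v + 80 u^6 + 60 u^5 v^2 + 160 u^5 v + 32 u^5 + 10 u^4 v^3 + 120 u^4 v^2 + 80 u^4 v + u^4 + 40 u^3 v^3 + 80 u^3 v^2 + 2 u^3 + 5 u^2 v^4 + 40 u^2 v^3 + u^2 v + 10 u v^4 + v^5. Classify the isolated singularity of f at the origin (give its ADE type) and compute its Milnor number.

The Hessian of f at 0 is [[0, 0], [0, 0]] with rank 0, so corank 2. A Groebner basis of the Jacobian ideal J(f) in C{u,v} is {-u*v/10 + v^4, u*v^2, u^2 + u*v/2}; counting standard monomials gives mu = 6. Corank 2; j^3 = u^2*(2*u + v) has shape L^2 M (L != M), so D-series; mu = 6 gives D_6.

Type D_6, Milnor number mu = 6.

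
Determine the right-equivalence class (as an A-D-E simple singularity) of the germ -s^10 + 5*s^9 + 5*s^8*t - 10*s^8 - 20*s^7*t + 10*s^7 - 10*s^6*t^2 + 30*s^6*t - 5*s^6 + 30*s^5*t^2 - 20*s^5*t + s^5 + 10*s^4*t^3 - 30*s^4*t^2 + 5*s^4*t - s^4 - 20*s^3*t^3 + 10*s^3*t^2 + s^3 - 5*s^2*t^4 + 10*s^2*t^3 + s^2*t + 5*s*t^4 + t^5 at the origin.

The Hessian of f at 0 has rank 0. Corank 2; j^3 = s^2*(s + t) has shape L^2 M (L != M), so D-series; mu = 6 gives D_6.

D_6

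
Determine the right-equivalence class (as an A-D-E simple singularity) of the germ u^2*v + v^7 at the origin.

D_{8}

The Hessian of f at 0 has rank 0. Corank 2; j^3 = u^2*v has shape L^2 M (L != M), so D-series; mu = 8 gives D_8.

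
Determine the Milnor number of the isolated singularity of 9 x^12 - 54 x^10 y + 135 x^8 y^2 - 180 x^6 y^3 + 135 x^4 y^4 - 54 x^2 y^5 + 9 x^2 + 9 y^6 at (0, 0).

The Hessian of f at 0 has rank 1. Corank 1: A-series; mu = 5 gives A_5.

5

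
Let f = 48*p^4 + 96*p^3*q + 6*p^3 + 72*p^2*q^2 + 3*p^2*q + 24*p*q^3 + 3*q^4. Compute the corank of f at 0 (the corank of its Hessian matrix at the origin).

Hessian at 0 has rank 0.

2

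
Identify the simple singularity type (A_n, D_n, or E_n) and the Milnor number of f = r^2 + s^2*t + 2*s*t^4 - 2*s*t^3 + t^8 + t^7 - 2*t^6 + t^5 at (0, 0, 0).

Type D9, Milnor number mu = 9.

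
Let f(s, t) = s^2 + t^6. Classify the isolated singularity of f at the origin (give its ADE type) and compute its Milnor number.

Type A5, Milnor number mu = 5.

The Hessian of f at 0 has rank 1. Corank 1: A-series; mu = 5 gives A_5.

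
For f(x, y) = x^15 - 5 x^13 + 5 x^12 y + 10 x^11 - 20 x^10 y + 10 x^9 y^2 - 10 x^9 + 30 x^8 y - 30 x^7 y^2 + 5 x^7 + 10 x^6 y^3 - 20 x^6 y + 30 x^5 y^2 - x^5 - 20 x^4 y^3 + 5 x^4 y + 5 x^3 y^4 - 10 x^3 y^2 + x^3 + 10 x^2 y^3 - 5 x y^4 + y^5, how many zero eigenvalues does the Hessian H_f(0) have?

2

The Hessian at 0 is [[0, 0], [0, 0]] of rank 0; hence corank 2.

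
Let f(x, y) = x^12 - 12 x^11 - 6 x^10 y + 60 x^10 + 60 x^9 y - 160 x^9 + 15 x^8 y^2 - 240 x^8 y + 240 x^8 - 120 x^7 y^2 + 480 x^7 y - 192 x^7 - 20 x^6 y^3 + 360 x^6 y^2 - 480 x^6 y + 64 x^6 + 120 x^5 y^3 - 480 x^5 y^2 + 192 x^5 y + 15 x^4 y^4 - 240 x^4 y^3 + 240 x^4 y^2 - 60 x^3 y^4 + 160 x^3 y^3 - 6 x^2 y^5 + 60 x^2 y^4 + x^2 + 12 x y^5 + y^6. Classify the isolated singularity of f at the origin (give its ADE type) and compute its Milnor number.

Type A_{5}, Milnor number mu = 5.

The Hessian of f at 0 has rank 1. Corank 1: A-series; mu = 5 gives A_5.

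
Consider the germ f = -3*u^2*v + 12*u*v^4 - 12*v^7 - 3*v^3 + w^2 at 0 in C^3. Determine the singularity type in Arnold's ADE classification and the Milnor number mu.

Type D_4, Milnor number mu = 4.

The Hessian of f at 0 has rank 1. Corank 2; j^3 = -3*v*(u^2 + v^2) splits into three distinct lines over C (the quadratic factor has nonzero discriminant), so D_4.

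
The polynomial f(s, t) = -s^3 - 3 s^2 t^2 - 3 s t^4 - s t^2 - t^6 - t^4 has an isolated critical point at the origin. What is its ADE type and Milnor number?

The Hessian of f at 0 is [[0, 0], [0, 0]] with rank 0, so corank 2. A Groebner basis of the Jacobian ideal J(f) in C{s,t} is {t^3, s^2 + t^2/3, s*t}; counting standard monomials gives mu = 4. Corank 2; j^3 = -s*(s^2 + t^2) splits into three distinct lines over C (the quadratic factor has nonzero discriminant), so D_4.

Type D4, Milnor number mu = 4.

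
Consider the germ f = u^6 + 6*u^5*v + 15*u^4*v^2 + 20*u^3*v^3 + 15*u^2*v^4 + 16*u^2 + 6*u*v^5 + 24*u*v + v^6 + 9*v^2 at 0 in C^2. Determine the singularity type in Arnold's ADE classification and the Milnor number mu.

Type A_5, Milnor number mu = 5.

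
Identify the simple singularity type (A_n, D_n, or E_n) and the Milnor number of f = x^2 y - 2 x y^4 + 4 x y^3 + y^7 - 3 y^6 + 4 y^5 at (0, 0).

The Hessian of f at 0 is [[0, 0], [0, 0]] with rank 0, so corank 2. A Groebner basis of the Jacobian ideal J(f) in C{x,y} is {-x*y + y^4 - 2*y^3, x^3, x^2*y + 2*x^2/5 - 8*x*y/5 - 16*y^3/5, x^2/10 + x*y^2 + 8*x*y/5 + 16*y^3/5}; counting standard monomials gives mu = 7. Corank 2; j^3 = x^2*y has shape L^2 M (L != M), so D-series; mu = 7 gives D_7.

Type D_{7}, Milnor number mu = 7.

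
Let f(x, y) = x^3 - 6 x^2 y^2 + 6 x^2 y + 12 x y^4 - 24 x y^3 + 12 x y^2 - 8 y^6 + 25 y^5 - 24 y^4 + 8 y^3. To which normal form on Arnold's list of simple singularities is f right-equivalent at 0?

The Hessian of f at 0 is [[0, 0], [0, 0]] with rank 0, so corank 2. A Groebner basis of the Jacobian ideal J(f) in C{x,y} is {y^4, x^3 + 6*x^2*y + 3*x^2 + 12*x*y - 16*y^3 + 12*y^2, -x^2/4 + x*y^2 - x*y + 2*y^3 - y^2}; counting standard monomials gives mu = 8. Corank 2; j^3 = (x + 2*y)^3 is a perfect cube, so E-series; the 5-jet and mu = 8 give E_8.

E_{8}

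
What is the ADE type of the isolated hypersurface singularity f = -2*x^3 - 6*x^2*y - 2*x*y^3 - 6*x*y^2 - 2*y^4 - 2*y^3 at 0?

E_{7}

The Hessian of f at 0 has rank 0. Corank 2; j^3 = -2*(x + y)^3 is a perfect cube, so E-series; the 4-jet and mu = 7 give E_7.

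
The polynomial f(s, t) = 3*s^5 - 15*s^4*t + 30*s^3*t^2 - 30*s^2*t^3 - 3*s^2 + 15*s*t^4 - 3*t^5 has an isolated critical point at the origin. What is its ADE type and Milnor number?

Type A_{4}, Milnor number mu = 4.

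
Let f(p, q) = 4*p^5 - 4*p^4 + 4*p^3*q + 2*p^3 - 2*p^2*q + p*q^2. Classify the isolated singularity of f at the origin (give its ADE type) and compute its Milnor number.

Type D_4, Milnor number mu = 4.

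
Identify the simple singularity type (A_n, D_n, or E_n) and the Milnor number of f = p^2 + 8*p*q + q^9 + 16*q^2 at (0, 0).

Type A_{8}, Milnor number mu = 8.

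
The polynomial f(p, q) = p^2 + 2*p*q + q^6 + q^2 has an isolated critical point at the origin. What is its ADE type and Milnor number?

The Hessian of f at 0 has rank 1. Corank 1: A-series; mu = 5 gives A_5.

Type A5, Milnor number mu = 5.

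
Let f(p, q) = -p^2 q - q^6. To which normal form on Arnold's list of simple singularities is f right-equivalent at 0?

D_7

The Hessian of f at 0 is [[0, 0], [0, 0]] with rank 0, so corank 2. A Groebner basis of the Jacobian ideal J(f) in C{p,q} is {p^2/6 + q^5, p^3, p*q}; counting standard monomials gives mu = 7. Corank 2; j^3 = -p^2*q has shape L^2 M (L != M), so D-series; mu = 7 gives D_7.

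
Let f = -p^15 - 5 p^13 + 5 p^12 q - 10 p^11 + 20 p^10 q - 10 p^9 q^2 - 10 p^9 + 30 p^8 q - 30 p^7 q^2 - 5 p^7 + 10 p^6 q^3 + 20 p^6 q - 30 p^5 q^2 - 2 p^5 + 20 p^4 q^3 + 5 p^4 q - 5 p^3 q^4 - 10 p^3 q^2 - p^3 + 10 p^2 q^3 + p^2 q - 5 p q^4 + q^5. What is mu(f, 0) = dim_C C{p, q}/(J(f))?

The Hessian of f at 0 has rank 0. Corank 2; j^3 = -p^2*(p - q) has shape L^2 M (L != M), so D-series; mu = 6 gives D_6.

6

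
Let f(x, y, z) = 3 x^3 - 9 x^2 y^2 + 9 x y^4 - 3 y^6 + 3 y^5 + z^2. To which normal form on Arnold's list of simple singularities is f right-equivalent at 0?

E_8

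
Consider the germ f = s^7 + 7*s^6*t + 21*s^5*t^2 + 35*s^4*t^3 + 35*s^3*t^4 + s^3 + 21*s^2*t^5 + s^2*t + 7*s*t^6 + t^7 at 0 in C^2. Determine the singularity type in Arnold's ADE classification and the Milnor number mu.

Type D_8, Milnor number mu = 8.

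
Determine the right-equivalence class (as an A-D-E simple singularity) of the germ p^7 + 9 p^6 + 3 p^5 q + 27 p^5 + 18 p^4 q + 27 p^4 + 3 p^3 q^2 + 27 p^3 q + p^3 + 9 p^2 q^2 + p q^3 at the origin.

The Hessian of f at 0 has rank 0. Corank 2; j^3 = p^3 is a perfect cube, so E-series; the 4-jet and mu = 7 give E_7.

E_7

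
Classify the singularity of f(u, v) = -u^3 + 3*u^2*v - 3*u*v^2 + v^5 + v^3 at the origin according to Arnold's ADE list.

The Hessian of f at 0 is [[0, 0], [0, 0]] with rank 0, so corank 2. A Groebner basis of the Jacobian ideal J(f) in C{u,v} is {v^4, u^2 - 2*u*v + v^2}; counting standard monomials gives mu = 8. Corank 2; j^3 = -(u - v)^3 is a perfect cube, so E-series; the 5-jet and mu = 8 give E_8.

E_8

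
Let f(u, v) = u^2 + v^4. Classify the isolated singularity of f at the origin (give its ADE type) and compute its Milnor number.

Type A_3, Milnor number mu = 3.

The Hessian of f at 0 is [[2, 0], [0, 0]] with rank 1, so corank 1. A Groebner basis of the Jacobian ideal J(f) in C{u,v} is {v^3, u}; counting standard monomials gives mu = 3. Corank 1: A-series; mu = 3 gives A_3.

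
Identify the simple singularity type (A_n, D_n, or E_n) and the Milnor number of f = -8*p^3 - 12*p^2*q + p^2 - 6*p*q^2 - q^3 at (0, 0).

Type A2, Milnor number mu = 2.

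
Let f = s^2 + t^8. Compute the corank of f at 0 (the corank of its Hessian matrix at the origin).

The Hessian at 0 is [[2, 0], [0, 0]] of rank 1; hence corank 1.

1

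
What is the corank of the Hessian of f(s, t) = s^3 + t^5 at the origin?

2

Hessian at 0 has rank 0.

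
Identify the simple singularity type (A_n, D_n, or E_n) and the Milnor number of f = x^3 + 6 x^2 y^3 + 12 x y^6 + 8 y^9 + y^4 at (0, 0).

Type E_6, Milnor number mu = 6.

The Hessian of f at 0 is [[0, 0], [0, 0]] with rank 0, so corank 2. A Groebner basis of the Jacobian ideal J(f) in C{x,y} is {y^3, x^2}; counting standard monomials gives mu = 6. Corank 2; j^3 = x^3 is a perfect cube, so E-series; the 4-jet and mu = 6 give E_6.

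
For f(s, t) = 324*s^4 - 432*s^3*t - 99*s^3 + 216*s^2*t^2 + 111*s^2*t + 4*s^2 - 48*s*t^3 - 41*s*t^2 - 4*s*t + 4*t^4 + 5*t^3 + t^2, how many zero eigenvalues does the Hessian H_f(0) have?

Hessian at 0 has rank 1.

1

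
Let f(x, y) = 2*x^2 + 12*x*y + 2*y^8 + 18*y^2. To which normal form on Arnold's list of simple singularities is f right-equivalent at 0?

A7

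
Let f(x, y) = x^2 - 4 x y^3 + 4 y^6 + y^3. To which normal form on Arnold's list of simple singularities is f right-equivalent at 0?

The Hessian of f at 0 is [[2, 0], [0, 0]] with rank 1, so corank 1. A Groebner basis of the Jacobian ideal J(f) in C{x,y} is {y^2, x}; counting standard monomials gives mu = 2. Corank 1: A-series; mu = 2 gives A_2.

A2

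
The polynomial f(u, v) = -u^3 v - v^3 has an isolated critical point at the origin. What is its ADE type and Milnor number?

Type E_7, Milnor number mu = 7.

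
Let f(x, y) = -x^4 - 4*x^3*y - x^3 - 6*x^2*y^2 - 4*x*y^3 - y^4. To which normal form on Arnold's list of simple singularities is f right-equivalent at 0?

E_6

The Hessian of f at 0 is [[0, 0], [0, 0]] with rank 0, so corank 2. A Groebner basis of the Jacobian ideal J(f) in C{x,y} is {y^4, x*y^2 + y^3/3, x^2}; counting standard monomials gives mu = 6. Corank 2; j^3 = -x^3 is a perfect cube, so E-series; the 4-jet and mu = 6 give E_6.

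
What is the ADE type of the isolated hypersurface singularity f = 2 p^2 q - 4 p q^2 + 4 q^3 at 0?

D_{4}

The Hessian of f at 0 has rank 0. Corank 2; j^3 = 2*q*(p^2 - 2*p*q + 2*q^2) splits into three distinct lines over C (the quadratic factor has nonzero discriminant), so D_4.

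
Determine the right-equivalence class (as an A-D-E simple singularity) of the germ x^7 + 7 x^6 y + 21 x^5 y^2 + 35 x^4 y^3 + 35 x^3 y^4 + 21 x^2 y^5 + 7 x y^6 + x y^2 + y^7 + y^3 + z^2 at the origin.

The Hessian of f at 0 is [[0, 0, 0], [0, 0, 0], [0, 0, 2]] with rank 1, so corank 2. A Groebner basis of the Jacobian ideal J(f) in C{x,y,z} is {x^6 + y^2/7, y^3, x*y + y^2, z}; counting standard monomials gives mu = 8. Corank 2; j^3 = y^2*(x + y) has shape L^2 M (L != M), so D-series; mu = 8 gives D_8.

D_{8}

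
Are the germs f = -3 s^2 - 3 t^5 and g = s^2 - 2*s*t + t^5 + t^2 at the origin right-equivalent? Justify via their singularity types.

Yes.

The Hessian of f at 0 has rank 1. Corank 1: A-series; mu = 4 gives A_4. The Hessian of g at 0 has rank 1. Corank 1: A-series; mu = 4 gives A_4. Both have type A_4, hence right-equivalent.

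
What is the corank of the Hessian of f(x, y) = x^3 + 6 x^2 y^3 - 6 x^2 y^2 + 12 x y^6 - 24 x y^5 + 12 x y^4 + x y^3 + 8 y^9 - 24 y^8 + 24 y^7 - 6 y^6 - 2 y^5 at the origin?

The Hessian at 0 is [[0, 0], [0, 0]] of rank 0; hence corank 2.

2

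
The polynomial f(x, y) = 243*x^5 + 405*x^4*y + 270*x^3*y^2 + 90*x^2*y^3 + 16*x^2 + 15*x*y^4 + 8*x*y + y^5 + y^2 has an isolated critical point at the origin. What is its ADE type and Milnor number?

Type A4, Milnor number mu = 4.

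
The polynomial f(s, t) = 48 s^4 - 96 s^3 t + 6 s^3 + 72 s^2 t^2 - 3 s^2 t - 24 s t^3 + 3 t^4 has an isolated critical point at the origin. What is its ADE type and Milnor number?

Type D_{5}, Milnor number mu = 5.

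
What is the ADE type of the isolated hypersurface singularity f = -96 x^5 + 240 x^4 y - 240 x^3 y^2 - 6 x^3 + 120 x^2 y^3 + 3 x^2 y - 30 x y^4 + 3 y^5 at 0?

D_{6}

The Hessian of f at 0 has rank 0. Corank 2; j^3 = -3*x^2*(2*x - y) has shape L^2 M (L != M), so D-series; mu = 6 gives D_6.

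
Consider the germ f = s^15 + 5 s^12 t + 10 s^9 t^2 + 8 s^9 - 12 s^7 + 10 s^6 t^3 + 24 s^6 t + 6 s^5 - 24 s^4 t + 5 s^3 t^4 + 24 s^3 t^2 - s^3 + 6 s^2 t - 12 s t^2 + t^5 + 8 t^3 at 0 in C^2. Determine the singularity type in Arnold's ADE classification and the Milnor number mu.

Type E_8, Milnor number mu = 8.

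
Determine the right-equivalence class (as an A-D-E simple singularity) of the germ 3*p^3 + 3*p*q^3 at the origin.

E7

The Hessian of f at 0 has rank 0. Corank 2; j^3 = 3*p^3 is a perfect cube, so E-series; the 4-jet and mu = 7 give E_7.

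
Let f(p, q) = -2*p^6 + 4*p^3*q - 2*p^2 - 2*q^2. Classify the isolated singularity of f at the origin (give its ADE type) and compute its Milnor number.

Type A1, Milnor number mu = 1.

The Hessian of f at 0 has rank 2. Corank 0: nondegenerate Morse point, so A_1.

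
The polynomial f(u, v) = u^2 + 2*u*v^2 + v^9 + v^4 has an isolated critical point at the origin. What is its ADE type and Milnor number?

Type A8, Milnor number mu = 8.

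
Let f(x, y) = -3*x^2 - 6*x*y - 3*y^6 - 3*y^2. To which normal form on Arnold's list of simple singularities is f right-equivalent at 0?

A_5

The Hessian of f at 0 is [[-6, -6], [-6, -6]] with rank 1, so corank 1. A Groebner basis of the Jacobian ideal J(f) in C{x,y} is {y^5, x + y}; counting standard monomials gives mu = 5. Corank 1: A-series; mu = 5 gives A_5.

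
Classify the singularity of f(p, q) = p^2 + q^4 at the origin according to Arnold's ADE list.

A_3

The Hessian of f at 0 is [[2, 0], [0, 0]] with rank 1, so corank 1. A Groebner basis of the Jacobian ideal J(f) in C{p,q} is {q^3, p}; counting standard monomials gives mu = 3. Corank 1: A-series; mu = 3 gives A_3.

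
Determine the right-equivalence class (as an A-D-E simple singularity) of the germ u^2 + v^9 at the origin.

The Hessian of f at 0 has rank 1. Corank 1: A-series; mu = 8 gives A_8.

A_{8}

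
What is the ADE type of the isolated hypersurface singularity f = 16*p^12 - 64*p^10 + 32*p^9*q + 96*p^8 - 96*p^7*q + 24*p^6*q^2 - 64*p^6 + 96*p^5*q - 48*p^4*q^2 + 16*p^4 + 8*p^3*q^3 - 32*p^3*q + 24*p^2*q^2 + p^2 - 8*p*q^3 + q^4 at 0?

A3

The Hessian of f at 0 is [[2, 0], [0, 0]] with rank 1, so corank 1. A Groebner basis of the Jacobian ideal J(f) in C{p,q} is {q^3, p}; counting standard monomials gives mu = 3. Corank 1: A-series; mu = 3 gives A_3.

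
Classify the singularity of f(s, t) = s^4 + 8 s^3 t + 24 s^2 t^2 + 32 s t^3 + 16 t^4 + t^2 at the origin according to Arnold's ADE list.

A3

The Hessian of f at 0 has rank 1. Corank 1: A-series; mu = 3 gives A_3.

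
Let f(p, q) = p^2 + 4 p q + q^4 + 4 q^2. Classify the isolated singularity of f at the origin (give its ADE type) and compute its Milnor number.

Type A3, Milnor number mu = 3.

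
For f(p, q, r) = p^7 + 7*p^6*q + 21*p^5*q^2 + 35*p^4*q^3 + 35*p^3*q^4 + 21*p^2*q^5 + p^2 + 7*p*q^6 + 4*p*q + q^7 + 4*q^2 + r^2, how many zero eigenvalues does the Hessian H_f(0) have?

1

Hessian at 0 has rank 2.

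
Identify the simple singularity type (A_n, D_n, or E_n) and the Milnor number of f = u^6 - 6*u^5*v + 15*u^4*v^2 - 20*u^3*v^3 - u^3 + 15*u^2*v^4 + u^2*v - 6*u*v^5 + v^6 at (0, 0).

Type D_{7}, Milnor number mu = 7.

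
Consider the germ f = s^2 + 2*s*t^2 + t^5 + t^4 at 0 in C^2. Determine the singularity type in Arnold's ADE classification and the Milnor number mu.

Type A_{4}, Milnor number mu = 4.

The Hessian of f at 0 has rank 1. Corank 1: A-series; mu = 4 gives A_4.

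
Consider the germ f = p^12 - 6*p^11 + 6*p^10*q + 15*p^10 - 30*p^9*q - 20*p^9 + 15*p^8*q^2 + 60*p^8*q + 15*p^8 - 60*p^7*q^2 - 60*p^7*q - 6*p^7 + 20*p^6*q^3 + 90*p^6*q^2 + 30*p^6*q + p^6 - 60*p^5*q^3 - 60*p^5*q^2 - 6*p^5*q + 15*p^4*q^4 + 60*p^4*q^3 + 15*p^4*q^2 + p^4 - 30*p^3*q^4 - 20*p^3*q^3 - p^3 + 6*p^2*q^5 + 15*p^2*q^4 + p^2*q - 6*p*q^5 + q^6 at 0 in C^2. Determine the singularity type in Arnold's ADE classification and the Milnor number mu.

Type D7, Milnor number mu = 7.

The Hessian of f at 0 has rank 0. Corank 2; j^3 = -p^2*(p - q) has shape L^2 M (L != M), so D-series; mu = 7 gives D_7.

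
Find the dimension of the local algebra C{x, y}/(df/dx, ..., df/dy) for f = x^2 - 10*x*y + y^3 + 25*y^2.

The Hessian of f at 0 has rank 1. Corank 1: A-series; mu = 2 gives A_2.

2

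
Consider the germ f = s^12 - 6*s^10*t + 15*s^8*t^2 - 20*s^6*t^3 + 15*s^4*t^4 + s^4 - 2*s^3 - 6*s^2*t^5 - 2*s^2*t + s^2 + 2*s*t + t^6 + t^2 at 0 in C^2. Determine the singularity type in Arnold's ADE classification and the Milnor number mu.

The Hessian of f at 0 has rank 1. Corank 1: A-series; mu = 5 gives A_5.

Type A_5, Milnor number mu = 5.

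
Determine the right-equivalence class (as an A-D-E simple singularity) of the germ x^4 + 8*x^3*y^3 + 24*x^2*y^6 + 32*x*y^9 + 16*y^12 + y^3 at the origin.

E6

The Hessian of f at 0 has rank 0. Corank 2; j^3 = y^3 is a perfect cube, so E-series; the 4-jet and mu = 6 give E_6.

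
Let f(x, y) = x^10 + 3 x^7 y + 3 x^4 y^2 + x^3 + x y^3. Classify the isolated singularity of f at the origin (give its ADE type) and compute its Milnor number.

Type E7, Milnor number mu = 7.

The Hessian of f at 0 has rank 0. Corank 2; j^3 = x^3 is a perfect cube, so E-series; the 4-jet and mu = 7 give E_7.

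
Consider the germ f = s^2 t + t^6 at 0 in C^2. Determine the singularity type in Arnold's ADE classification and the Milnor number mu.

The Hessian of f at 0 is [[0, 0], [0, 0]] with rank 0, so corank 2. A Groebner basis of the Jacobian ideal J(f) in C{s,t} is {s^2/6 + t^5, s^3, s*t}; counting standard monomials gives mu = 7. Corank 2; j^3 = s^2*t has shape L^2 M (L != M), so D-series; mu = 7 gives D_7.

Type D_7, Milnor number mu = 7.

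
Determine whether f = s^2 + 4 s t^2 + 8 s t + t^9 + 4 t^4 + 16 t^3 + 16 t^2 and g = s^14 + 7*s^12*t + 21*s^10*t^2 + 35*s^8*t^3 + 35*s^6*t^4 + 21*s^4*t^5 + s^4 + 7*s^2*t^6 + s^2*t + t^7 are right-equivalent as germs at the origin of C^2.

No.

The Hessian of f at 0 has rank 1. Corank 1: A-series; mu = 8 gives A_8. The Hessian of g at 0 has rank 0. Corank 2; j^3 = s^2*t has shape L^2 M (L != M), so D-series; mu = 8 gives D_8. f is A_8 but g is D_8, hence not right-equivalent.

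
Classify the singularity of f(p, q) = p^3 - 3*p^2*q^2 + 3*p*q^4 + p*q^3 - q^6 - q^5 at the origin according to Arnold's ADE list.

The Hessian of f at 0 is [[0, 0], [0, 0]] with rank 0, so corank 2. A Groebner basis of the Jacobian ideal J(f) in C{p,q} is {-p^2 + q^4 - q^3/3, p^3, p^2*q + p^2/3 + q^3/9, -p^2 + p*q^2 - q^3/3}; counting standard monomials gives mu = 7. Corank 2; j^3 = p^3 is a perfect cube, so E-series; the 4-jet and mu = 7 give E_7.

E7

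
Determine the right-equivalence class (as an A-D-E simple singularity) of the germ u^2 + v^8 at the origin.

A_7

The Hessian of f at 0 is [[2, 0], [0, 0]] with rank 1, so corank 1. A Groebner basis of the Jacobian ideal J(f) in C{u,v} is {v^7, u}; counting standard monomials gives mu = 7. Corank 1: A-series; mu = 7 gives A_7.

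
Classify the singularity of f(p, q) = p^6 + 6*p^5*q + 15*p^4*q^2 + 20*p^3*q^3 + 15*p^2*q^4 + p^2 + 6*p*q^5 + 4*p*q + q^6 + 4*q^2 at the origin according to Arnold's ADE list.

A5

The Hessian of f at 0 is [[2, 4], [4, 8]] with rank 1, so corank 1. A Groebner basis of the Jacobian ideal J(f) in C{p,q} is {q^5, p + 2*q}; counting standard monomials gives mu = 5. Corank 1: A-series; mu = 5 gives A_5.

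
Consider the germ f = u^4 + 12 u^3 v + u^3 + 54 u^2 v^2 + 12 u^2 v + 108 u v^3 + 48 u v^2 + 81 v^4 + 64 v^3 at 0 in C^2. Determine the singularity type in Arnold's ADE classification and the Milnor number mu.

Type E6, Milnor number mu = 6.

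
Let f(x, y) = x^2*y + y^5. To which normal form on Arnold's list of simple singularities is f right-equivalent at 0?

D_6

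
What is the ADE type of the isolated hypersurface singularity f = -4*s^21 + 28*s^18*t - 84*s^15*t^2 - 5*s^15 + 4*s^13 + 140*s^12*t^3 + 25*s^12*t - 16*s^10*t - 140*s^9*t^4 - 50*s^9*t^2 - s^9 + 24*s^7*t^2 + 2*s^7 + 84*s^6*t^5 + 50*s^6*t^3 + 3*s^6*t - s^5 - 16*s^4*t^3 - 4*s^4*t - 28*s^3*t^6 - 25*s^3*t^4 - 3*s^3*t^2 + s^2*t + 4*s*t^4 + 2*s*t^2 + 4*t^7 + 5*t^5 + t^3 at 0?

D_{6}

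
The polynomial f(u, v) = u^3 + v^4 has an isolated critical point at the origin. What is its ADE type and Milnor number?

Type E6, Milnor number mu = 6.

The Hessian of f at 0 is [[0, 0], [0, 0]] with rank 0, so corank 2. A Groebner basis of the Jacobian ideal J(f) in C{u,v} is {v^3, u^2}; counting standard monomials gives mu = 6. Corank 2; j^3 = u^3 is a perfect cube, so E-series; the 4-jet and mu = 6 give E_6.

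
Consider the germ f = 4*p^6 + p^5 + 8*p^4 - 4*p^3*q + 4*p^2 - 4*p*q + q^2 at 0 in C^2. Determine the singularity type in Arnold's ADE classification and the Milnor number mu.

Type A_{4}, Milnor number mu = 4.

The Hessian of f at 0 has rank 1. Corank 1: A-series; mu = 4 gives A_4.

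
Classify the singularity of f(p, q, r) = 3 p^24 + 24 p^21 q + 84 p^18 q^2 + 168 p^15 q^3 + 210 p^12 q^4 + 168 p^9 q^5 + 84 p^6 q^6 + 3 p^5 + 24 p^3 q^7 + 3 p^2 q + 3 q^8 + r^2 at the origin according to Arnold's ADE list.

D_9

The Hessian of f at 0 has rank 1. Corank 2; j^3 = 3*p^2*q has shape L^2 M (L != M), so D-series; mu = 9 gives D_9.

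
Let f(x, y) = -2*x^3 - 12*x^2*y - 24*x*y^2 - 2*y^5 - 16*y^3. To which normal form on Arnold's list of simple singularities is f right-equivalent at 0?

E8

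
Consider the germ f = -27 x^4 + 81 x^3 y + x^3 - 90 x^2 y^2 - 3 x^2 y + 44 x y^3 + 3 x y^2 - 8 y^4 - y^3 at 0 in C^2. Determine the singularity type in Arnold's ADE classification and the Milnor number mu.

Type E7, Milnor number mu = 7.

The Hessian of f at 0 is [[0, 0], [0, 0]] with rank 0, so corank 2. A Groebner basis of the Jacobian ideal J(f) in C{x,y} is {x^2/3 - 2*x*y/3 + y^4 - y^3/9 + y^2/3, x^3 - 5*x^2/3 + 10*x*y/3 - 4*y^3/9 - 5*y^2/3, x^2*y - 11*x^2/9 + 22*x*y/9 - 16*y^3/27 - 11*y^2/9, -2*x^2/3 + x*y^2 + 4*x*y/3 - 7*y^3/9 - 2*y^2/3}; counting standard monomials gives mu = 7. Corank 2; j^3 = (x - y)^3 is a perfect cube, so E-series; the 4-jet and mu = 7 give E_7.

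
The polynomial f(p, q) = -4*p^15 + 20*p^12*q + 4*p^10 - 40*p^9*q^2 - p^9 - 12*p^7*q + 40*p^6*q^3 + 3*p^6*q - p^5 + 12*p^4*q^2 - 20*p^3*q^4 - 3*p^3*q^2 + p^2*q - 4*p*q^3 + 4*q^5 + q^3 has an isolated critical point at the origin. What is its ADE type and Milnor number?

Type D_{4}, Milnor number mu = 4.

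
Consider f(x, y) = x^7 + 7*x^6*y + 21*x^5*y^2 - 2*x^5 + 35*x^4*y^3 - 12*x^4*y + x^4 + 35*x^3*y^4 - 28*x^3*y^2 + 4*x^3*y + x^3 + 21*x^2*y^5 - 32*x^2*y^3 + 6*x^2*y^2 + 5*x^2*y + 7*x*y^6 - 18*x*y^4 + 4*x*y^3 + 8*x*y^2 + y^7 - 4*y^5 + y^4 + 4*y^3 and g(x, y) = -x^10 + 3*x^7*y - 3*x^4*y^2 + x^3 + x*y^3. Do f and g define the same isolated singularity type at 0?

No.

The Hessian of f at 0 is [[0, 0], [0, 0]] with rank 0, so corank 2. A Groebner basis of the Jacobian ideal J(f) in C{x,y} is {x*y^2 + x*y/2 + y^2, -x*y/4 + y^3 - y^2/2, x^2 + 3*x*y + 2*y^2}; counting standard monomials gives mu = 5. Corank 2; j^3 = (x + y)*(x + 2*y)^2 has shape L^2 M (L != M), so D-series; mu = 5 gives D_5. The Hessian of g at 0 is [[0, 0], [0, 0]] with rank 0, so corank 2. A Groebner basis of the Jacobian ideal J(g) in C{x,y} is {x^3, x*y^2, 3*x^2 + y^3}; counting standard monomials gives mu = 7. Corank 2; j^3 = x^3 is a perfect cube, so E-series; the 4-jet and mu = 7 give E_7. f is D_5 but g is E_7, hence not right-equivalent.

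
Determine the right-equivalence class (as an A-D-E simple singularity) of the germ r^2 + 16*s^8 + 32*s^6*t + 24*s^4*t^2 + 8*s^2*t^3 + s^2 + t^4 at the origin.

A_3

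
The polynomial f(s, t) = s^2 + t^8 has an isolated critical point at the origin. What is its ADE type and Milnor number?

Type A_{7}, Milnor number mu = 7.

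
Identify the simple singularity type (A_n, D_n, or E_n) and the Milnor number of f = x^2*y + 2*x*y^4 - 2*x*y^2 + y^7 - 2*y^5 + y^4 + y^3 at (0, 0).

Type D_{5}, Milnor number mu = 5.

The Hessian of f at 0 has rank 0. Corank 2; j^3 = y*(x - y)^2 has shape L^2 M (L != M), so D-series; mu = 5 gives D_5.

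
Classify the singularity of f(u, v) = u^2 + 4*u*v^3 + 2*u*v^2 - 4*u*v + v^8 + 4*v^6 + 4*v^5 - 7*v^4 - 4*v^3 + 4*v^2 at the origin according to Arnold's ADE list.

A7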